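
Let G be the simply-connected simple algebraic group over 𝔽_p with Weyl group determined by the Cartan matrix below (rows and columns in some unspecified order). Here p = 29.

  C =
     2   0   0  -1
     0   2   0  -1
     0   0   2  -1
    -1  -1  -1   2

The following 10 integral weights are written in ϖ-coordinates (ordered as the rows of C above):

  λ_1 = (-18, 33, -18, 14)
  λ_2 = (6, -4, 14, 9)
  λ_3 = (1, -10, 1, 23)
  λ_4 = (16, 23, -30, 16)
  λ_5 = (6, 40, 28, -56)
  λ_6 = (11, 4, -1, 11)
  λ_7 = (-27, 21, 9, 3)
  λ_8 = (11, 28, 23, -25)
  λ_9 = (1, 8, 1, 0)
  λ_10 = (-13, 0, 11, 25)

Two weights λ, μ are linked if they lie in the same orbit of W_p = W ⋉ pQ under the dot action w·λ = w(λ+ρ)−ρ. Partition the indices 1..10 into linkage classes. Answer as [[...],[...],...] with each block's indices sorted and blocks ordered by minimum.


Dynkin diagram of C (from the 6 off-diagonal −1 entries): D_4.

Folding the 10 weights λ_j+ρ into Ā_29 (reps in the given 4-coord order):

  1: (2, 9, 2, 1)
  2: (4, 0, 12, 3)
  3: (2, 9, 2, 1)
  4: (12, 5, 0, 0)
  5: (4, 0, 12, 3)
  6: (12, 5, 0, 0)
  7: (4, 0, 12, 3)
  8: (12, 5, 0, 0)
  9: (2, 9, 2, 1)
  10: (2, 9, 2, 1)

3 distinct reps among the 10 weights ⇒ 3 W_29-linkage classes:

[[1, 3, 9, 10], [2, 5, 7], [4, 6, 8]]


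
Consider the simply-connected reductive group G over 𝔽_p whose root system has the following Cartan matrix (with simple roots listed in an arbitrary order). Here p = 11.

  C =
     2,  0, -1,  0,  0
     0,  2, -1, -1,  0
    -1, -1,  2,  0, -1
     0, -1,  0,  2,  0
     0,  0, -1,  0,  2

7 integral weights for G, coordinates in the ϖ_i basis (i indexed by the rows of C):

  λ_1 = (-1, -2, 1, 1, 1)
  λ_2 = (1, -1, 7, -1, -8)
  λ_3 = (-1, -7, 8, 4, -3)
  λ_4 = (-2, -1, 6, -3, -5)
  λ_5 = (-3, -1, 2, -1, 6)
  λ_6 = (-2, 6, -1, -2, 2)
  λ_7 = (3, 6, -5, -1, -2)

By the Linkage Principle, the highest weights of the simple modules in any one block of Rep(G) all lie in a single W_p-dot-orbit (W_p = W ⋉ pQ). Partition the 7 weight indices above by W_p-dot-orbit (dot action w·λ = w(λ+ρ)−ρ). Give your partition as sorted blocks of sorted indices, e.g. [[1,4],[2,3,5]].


Cartan matrix: type D_5 (|W|=1920); un-permuting the 5 rows.

W_11-reps of the 7 weights in Ā_11 (same 5-coord order as C):

  [1] (0, 1, 1, 1, 2);  [2] (2, 0, 1, 0, 7);  [3] (0, 1, 1, 1, 2);  [4] (1, 2, 0, 0, 4);  [5] (2, 0, 1, 0, 7);  [6] (0, 1, 1, 1, 2);  [7] (1, 2, 0, 0, 4)

3 distinct reps among the 7 weights ⇒ 3 W_11-linkage classes:

[[1, 3, 6], [2, 5], [4, 7]]


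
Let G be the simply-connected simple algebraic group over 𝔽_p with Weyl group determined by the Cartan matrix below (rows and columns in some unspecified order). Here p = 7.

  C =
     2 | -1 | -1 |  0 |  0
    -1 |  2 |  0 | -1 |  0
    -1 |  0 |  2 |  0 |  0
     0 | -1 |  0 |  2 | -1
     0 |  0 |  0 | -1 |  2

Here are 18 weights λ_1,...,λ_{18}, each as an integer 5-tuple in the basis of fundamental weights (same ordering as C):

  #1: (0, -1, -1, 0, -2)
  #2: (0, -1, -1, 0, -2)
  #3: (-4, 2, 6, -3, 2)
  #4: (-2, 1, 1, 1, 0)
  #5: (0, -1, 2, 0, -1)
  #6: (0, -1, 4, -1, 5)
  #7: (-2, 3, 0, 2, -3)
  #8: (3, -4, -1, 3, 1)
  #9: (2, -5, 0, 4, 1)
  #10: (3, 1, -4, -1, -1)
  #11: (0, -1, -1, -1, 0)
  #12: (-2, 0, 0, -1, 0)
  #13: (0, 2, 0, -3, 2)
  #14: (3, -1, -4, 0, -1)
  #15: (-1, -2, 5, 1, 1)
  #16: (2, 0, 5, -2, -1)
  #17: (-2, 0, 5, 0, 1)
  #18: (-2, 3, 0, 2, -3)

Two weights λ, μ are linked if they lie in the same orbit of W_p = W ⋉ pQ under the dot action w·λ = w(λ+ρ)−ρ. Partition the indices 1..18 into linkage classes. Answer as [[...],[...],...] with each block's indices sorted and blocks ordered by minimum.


Cartan matrix: type A_5 (|W|=720); un-permuting the 5 rows.

Ā_7 reps of the 18 weights (A_5, coords as presented):

  1: (1, 0, 0, 0, 1)
  2: (1, 0, 0, 0, 1)
  3: (1, 2, 3, 0, 0)
  4: (1, 1, 1, 2, 1)
  5: (1, 0, 3, 1, 0)
  6: (1, 0, 0, 0, 1)
  7: (1, 3, 0, 1, 2)
  8: (1, 3, 0, 1, 2)
  9: (1, 3, 0, 1, 2)
  10: (1, 2, 3, 0, 0)
  11: (1, 0, 0, 0, 1)
  12: (1, 0, 0, 0, 1)
  13: (1, 1, 1, 2, 1)
  14: (1, 0, 3, 1, 0)
  15: (1, 0, 3, 1, 0)
  16: (1, 2, 3, 0, 0)
  17: (1, 0, 3, 1, 0)
  18: (1, 3, 0, 1, 2)

These 18 weights hit 5 W_7-dot-orbits; sizes (5, 3, 2, 4, 4):

[[1, 2, 6, 11, 12], [3, 10, 16], [4, 13], [5, 14, 15, 17], [7, 8, 9, 18]]


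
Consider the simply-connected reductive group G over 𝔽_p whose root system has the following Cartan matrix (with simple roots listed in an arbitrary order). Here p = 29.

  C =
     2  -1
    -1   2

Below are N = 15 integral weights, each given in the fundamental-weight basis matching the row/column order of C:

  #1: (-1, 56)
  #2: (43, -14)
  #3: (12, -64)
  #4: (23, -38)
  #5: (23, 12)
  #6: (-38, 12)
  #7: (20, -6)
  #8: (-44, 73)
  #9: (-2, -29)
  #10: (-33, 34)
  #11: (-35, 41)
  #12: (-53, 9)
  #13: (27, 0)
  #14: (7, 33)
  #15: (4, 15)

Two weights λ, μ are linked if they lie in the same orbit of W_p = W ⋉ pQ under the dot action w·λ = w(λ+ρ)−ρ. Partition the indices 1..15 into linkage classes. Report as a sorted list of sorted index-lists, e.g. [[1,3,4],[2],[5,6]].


Dynkin diagram of C (from the 2 off-diagonal −1 entries): A_2.

Alcove-folded reps (p=29, 15 weights, presented ϖ-order):

  [1] (28, 1) · [2] (14, 2) · [3] (5, 16) · [4] (5, 16) · [5] (16, 5) · [6] (5, 16) · [7] (16, 5) · [8] (14, 2) · [9] (28, 1) · [10] (23, 3) · [11] (16, 5) · [12] (13, 6) · [13] (28, 1) · [14] (5, 16) · [15] (5, 16)

The 15 indices split into 6 linkage classes (same alcove rep ⇔ same W_29-dot-orbit):

[[1, 9, 13], [2, 8], [3, 4, 6, 14, 15], [5, 7, 11], [10], [12]]


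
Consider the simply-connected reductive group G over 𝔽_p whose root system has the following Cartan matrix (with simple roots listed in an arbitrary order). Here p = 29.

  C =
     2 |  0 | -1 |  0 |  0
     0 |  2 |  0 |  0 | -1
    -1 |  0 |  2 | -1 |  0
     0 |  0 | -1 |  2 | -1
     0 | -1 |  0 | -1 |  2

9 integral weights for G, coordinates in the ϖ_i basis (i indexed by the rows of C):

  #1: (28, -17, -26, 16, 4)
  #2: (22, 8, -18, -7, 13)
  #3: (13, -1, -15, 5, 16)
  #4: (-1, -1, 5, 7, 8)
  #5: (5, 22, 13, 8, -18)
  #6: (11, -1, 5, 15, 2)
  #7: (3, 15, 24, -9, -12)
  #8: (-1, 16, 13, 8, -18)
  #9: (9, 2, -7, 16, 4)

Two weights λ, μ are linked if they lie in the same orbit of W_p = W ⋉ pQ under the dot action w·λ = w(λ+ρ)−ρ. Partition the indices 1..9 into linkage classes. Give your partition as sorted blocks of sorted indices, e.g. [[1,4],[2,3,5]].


C ↔ A_5 under row/col permutation; |W(A_5)| = 720.

Folding the 9 weights λ_j+ρ into Ā_29 (reps in the given 5-coord order):

  [1] (4, 3, 6, 11, 5)
  [2] (0, 0, 6, 8, 9)
  [3] (0, 0, 6, 8, 9)
  [4] (0, 0, 6, 8, 9)
  [5] (0, 0, 6, 8, 9)
  [6] (4, 3, 6, 11, 5)
  [7] (4, 3, 6, 11, 5)
  [8] (0, 0, 6, 8, 9)
  [9] (4, 3, 6, 11, 5)

Linkage partition of the 9 weights (2 classes, p=29):

[[1, 6, 7, 9], [2, 3, 4, 5, 8]]


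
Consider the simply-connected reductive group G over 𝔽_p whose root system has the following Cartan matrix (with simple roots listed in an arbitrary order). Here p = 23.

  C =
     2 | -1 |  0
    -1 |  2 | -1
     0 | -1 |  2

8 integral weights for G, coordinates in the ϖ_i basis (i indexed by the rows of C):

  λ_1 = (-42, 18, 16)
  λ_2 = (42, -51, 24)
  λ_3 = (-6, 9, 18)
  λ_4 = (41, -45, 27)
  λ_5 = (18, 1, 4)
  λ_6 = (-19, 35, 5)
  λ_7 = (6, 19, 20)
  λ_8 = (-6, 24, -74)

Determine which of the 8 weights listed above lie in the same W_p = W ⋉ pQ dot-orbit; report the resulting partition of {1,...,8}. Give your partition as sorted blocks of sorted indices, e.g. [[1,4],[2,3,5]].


Dynkin diagram of C (from the 4 off-diagonal −1 entries): A_3.

W_23-reps of the 8 weights in Ā_23 (same 3-coord order as C):

  1: (1, 4, 13);  2: (16, 2, 2);  3: (1, 4, 13);  4: (16, 2, 2);  5: (16, 2, 2);  6: (1, 4, 13);  7: (16, 2, 2);  8: (16, 2, 2)

2 distinct reps among the 8 weights ⇒ 2 W_23-linkage classes:

[[1, 3, 6], [2, 4, 5, 7, 8]]


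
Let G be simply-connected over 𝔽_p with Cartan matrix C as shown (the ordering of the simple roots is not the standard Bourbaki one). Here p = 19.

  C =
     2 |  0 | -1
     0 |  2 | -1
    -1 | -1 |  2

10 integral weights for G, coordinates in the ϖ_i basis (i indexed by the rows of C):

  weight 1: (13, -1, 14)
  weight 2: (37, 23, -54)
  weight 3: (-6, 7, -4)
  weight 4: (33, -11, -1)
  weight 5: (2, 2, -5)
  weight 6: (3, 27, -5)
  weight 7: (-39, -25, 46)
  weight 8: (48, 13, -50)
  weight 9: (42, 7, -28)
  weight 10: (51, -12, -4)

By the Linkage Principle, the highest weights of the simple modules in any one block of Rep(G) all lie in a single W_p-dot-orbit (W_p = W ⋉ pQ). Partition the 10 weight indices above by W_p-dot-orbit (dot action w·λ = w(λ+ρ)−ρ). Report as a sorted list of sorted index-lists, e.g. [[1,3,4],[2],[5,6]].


A_3 Cartan matrix, 3 simple roots permuted; ρ=(1,1,1).

Each λ_j+ρ reduced to Ā_19; 3-tuples below use C's row order:

  1: (4, 10, 5) · 2: (4, 10, 5) · 3: (3, 0, 5) · 4: (4, 10, 5) · 5: (1, 1, 2) · 6: (4, 10, 5) · 7: (4, 10, 5) · 8: (3, 0, 5) · 9: (3, 0, 5) · 10: (3, 0, 5)

Linkage partition of the 10 weights (3 classes, p=19):

[[1, 2, 4, 6, 7], [3, 8, 9, 10], [5]]


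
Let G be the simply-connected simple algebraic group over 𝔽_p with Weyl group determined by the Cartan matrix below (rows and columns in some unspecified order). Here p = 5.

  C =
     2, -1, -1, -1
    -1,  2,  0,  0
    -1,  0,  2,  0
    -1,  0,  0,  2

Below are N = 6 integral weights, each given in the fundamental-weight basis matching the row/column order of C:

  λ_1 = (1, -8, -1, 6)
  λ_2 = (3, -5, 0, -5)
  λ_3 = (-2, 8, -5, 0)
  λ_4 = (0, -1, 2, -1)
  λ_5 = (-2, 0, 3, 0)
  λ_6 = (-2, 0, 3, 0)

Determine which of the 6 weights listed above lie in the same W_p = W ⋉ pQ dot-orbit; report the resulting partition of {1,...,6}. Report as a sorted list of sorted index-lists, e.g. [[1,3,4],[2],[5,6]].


D_4 Cartan matrix, 4 simple roots permuted; ρ=(1,1,1,1).

Folding the 6 weights λ_j+ρ into Ā_5 (reps in the given 4-coord order):

  1: (0, 2, 1, 2);  2: (1, 0, 3, 0);  3: (1, 0, 3, 0);  4: (1, 0, 3, 0);  5: (1, 0, 3, 0);  6: (1, 0, 3, 0)

The 6 indices split into 2 linkage classes (same alcove rep ⇔ same W_5-dot-orbit):

[[1], [2, 3, 4, 5, 6]]


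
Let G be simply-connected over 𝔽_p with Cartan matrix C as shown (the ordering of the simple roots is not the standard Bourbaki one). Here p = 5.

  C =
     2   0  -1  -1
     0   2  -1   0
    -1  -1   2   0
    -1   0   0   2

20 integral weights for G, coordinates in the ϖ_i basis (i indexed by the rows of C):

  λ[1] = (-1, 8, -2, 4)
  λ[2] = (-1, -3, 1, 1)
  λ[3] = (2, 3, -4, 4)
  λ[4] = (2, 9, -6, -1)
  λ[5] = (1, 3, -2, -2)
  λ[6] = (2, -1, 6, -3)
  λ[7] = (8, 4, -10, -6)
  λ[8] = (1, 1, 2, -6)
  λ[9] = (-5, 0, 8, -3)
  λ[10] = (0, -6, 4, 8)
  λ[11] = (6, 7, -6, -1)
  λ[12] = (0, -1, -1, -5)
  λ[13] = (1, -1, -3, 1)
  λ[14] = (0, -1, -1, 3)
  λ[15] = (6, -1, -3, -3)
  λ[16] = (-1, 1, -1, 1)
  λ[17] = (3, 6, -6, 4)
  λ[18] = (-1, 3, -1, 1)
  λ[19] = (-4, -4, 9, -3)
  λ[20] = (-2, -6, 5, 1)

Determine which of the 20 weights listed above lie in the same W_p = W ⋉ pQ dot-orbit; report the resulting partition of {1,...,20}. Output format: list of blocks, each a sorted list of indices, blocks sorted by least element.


Root system A_4: the 4×4 matrix C matches after relabeling.

Alcove-folded reps (p=5, 20 weights, presented ϖ-order):

  λ_1 → (0, 3, 0, 1);  λ_2 → (0, 2, 0, 2);  λ_3 → (0, 3, 0, 1);  λ_4 → (3, 0, 0, 0);  λ_5 → (0, 3, 1, 1);  λ_6 → (0, 2, 0, 2);  λ_7 → (1, 0, 0, 4);  λ_8 → (3, 0, 0, 0);  λ_9 → (0, 3, 1, 1);  λ_10 → (1, 0, 0, 4);  λ_11 → (3, 0, 0, 0);  λ_12 → (0, 3, 0, 1);  λ_13 → (0, 2, 0, 2);  λ_14 → (1, 0, 0, 4);  λ_15 → (3, 0, 0, 0);  λ_16 → (0, 2, 0, 2);  λ_17 → (0, 3, 1, 1);  λ_18 → (0, 3, 0, 1);  λ_19 → (0, 2, 0, 2);  λ_20 → (0, 3, 0, 1)

These 20 weights hit 5 W_5-dot-orbits; sizes (5, 5, 4, 3, 3):

[[1, 3, 12, 18, 20], [2, 6, 13, 16, 19], [4, 8, 11, 15], [5, 9, 17], [7, 10, 14]]


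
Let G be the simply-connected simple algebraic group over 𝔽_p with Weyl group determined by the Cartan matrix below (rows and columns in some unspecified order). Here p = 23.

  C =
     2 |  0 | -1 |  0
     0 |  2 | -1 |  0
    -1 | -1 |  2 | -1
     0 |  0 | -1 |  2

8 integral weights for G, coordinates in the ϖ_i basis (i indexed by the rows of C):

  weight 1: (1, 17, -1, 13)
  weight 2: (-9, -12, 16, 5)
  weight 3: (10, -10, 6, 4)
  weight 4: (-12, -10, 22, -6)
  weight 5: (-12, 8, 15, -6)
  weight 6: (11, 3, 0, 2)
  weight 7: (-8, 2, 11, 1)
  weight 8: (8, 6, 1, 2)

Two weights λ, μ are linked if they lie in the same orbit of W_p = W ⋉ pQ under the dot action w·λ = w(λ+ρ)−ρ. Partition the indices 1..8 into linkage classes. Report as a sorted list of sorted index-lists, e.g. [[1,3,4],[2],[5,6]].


Root system D_4: the 4×4 matrix C matches after relabeling.

Ā_23 reps of the 8 weights (D_4, coords as presented):

  1: (9, 7, 2, 3);  2: (6, 9, 2, 4);  3: (9, 7, 2, 3);  4: (9, 7, 2, 3);  5: (9, 7, 2, 3);  6: (12, 4, 1, 3);  7: (7, 3, 5, 2);  8: (9, 7, 2, 3)

These 8 weights hit 4 W_23-dot-orbits; sizes (5, 1, 1, 1):

[[1, 3, 4, 5, 8], [2], [6], [7]]


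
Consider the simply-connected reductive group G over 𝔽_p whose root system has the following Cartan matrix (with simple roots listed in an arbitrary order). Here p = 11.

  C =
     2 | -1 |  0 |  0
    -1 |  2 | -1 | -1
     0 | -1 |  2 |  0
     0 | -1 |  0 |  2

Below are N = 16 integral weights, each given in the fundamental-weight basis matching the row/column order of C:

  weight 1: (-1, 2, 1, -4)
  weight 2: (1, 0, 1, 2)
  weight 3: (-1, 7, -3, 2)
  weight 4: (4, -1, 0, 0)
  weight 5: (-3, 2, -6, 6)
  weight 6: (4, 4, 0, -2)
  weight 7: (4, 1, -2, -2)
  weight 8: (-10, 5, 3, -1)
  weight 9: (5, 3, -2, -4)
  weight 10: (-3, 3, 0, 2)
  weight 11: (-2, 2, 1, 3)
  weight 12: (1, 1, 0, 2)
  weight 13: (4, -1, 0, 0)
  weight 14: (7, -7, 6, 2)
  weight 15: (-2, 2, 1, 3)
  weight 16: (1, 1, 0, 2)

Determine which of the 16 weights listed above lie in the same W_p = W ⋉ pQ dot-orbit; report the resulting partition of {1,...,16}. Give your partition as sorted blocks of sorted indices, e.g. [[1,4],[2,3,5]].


Type D_4, rank 4, |W|=192; reorder rows/cols to standard.

Alcove-folded reps (p=11, 16 weights, presented ϖ-order):

    λ_1 → (0, 0, 2, 3)
    λ_2 → (2, 1, 2, 3)
    λ_3 → (0, 0, 2, 3)
    λ_4 → (5, 0, 1, 1)
    λ_5 → (2, 2, 1, 3)
    λ_6 → (5, 0, 1, 1)
    λ_7 → (5, 0, 1, 1)
    λ_8 → (6, 0, 1, 3)
    λ_9 → (6, 0, 1, 3)
    λ_10 → (2, 2, 1, 3)
    λ_11 → (1, 2, 2, 4)
    λ_12 → (2, 2, 1, 3)
    λ_13 → (5, 0, 1, 1)
    λ_14 → (2, 2, 1, 3)
    λ_15 → (1, 2, 2, 4)
    λ_16 → (2, 2, 1, 3)

Grouping the 16 weights by Ā_11-representative: 6 linkage classes.

[[1, 3], [2], [4, 6, 7, 13], [5, 10, 12, 14, 16], [8, 9], [11, 15]]


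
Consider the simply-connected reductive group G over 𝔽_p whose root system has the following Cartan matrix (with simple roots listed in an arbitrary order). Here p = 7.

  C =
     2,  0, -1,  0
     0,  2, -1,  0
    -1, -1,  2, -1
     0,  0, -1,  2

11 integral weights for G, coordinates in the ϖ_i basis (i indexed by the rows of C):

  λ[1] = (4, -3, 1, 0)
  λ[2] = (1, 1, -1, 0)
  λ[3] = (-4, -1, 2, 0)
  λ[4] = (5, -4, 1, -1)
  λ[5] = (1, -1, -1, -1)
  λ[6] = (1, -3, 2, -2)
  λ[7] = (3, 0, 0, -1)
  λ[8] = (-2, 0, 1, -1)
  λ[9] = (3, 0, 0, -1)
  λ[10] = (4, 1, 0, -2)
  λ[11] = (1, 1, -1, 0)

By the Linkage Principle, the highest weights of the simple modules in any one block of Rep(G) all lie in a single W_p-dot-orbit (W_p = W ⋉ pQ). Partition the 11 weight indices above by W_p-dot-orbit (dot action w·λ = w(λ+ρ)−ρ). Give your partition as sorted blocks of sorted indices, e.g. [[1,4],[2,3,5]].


Root system D_4: the 4×4 matrix C matches after relabeling.

Each λ_j+ρ reduced to Ā_7; 4-tuples below use C's row order:

  [1] (4, 1, 1, 0) · [2] (2, 2, 0, 1) · [3] (3, 0, 0, 1) · [4] (4, 1, 1, 0) · [5] (2, 0, 0, 0) · [6] (2, 2, 0, 1) · [7] (4, 1, 1, 0) · [8] (1, 1, 1, 0) · [9] (4, 1, 1, 0) · [10] (4, 1, 1, 0) · [11] (2, 2, 0, 1)

5 distinct reps among the 11 weights ⇒ 5 W_7-linkage classes:

[[1, 4, 7, 9, 10], [2, 6, 11], [3], [5], [8]]


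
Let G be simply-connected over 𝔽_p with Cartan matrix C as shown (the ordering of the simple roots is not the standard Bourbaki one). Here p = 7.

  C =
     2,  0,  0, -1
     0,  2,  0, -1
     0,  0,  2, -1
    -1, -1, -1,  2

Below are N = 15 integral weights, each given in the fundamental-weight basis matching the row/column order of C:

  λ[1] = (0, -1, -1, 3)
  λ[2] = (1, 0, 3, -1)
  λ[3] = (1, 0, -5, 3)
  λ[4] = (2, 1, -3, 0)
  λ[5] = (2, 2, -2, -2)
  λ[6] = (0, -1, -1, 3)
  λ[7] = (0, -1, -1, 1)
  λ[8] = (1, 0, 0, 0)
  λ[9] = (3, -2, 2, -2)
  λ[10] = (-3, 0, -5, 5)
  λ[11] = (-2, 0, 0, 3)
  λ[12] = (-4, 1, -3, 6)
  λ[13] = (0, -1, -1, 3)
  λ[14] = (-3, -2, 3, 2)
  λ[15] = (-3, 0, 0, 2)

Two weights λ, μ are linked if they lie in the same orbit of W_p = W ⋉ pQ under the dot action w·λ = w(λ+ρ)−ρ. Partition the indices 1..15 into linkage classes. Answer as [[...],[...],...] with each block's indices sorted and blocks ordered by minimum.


Root system D_4: the 4×4 matrix C matches after relabeling.

W_7-reps of the 15 weights in Ā_7 (same 4-coord order as C):

  [1] (1, 0, 0, 2) · [2] (2, 1, 4, 0) · [3] (2, 1, 4, 0) · [4] (2, 1, 1, 1) · [5] (1, 1, 1, 1) · [6] (1, 0, 0, 2) · [7] (1, 0, 0, 2) · [8] (2, 1, 1, 1) · [9] (2, 1, 1, 1) · [10] (2, 1, 4, 0) · [11] (1, 1, 1, 1) · [12] (1, 0, 0, 2) · [13] (1, 0, 0, 2) · [14] (2, 1, 4, 0) · [15] (2, 1, 1, 1)

The 15 indices split into 4 linkage classes (same alcove rep ⇔ same W_7-dot-orbit):

[[1, 6, 7, 12, 13], [2, 3, 10, 14], [4, 8, 9, 15], [5, 11]]


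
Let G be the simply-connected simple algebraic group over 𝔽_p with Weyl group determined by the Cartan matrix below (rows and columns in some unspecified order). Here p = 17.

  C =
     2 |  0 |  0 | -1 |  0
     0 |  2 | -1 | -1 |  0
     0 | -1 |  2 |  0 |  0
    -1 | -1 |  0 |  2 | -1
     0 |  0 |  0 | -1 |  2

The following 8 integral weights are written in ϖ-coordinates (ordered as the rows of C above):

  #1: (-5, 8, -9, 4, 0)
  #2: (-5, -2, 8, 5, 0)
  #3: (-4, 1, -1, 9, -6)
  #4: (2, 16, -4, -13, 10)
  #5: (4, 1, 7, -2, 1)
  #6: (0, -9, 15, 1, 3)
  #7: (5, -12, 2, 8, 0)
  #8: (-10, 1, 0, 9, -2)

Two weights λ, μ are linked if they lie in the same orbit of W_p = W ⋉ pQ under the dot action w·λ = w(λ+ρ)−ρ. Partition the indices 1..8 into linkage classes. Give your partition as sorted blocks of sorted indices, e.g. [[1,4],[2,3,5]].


C ↔ D_5 under row/col permutation; |W(D_5)| = 1920.

W_17-reps of the 8 weights in Ā_17 (same 5-coord order as C):

  1: (4, 1, 8, 1, 1) · 2: (4, 1, 8, 1, 1) · 3: (3, 2, 0, 2, 5) · 4: (9, 2, 1, 0, 1) · 5: (4, 1, 8, 1, 1) · 6: (4, 1, 8, 1, 1) · 7: (4, 1, 8, 1, 1) · 8: (9, 2, 1, 0, 1)

These 8 weights hit 3 W_17-dot-orbits; sizes (5, 1, 2):

[[1, 2, 5, 6, 7], [3], [4, 8]]


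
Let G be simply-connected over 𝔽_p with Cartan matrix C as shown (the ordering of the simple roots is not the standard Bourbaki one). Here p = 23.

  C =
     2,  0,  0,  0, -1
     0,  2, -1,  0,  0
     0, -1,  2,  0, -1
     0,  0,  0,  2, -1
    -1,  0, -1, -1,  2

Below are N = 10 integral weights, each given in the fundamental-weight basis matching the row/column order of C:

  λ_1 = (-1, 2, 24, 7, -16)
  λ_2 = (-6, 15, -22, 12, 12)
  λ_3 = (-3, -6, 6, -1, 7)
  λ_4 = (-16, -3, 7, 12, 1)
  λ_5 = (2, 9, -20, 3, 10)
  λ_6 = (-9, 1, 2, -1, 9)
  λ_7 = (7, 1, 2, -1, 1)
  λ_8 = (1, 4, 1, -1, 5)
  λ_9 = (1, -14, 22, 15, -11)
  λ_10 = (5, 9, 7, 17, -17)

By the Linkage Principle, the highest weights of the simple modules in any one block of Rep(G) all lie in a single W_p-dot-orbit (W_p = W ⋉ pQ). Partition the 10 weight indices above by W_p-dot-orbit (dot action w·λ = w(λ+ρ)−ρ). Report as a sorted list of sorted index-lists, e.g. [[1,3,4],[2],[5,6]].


Root system D_5: the 5×5 matrix C matches after relabeling.

Each λ_j+ρ reduced to Ā_23; 5-tuples below use C's row order:

  λ_1+ρ ↦ (8, 2, 3, 0, 2) · λ_2+ρ ↦ (8, 2, 3, 0, 2) · λ_3+ρ ↦ (2, 5, 2, 0, 6) · λ_4+ρ ↦ (2, 5, 2, 0, 6) · λ_5+ρ ↦ (4, 9, 1, 3, 1) · λ_6+ρ ↦ (8, 2, 3, 0, 2) · λ_7+ρ ↦ (8, 2, 3, 0, 2) · λ_8+ρ ↦ (2, 5, 2, 0, 6) · λ_9+ρ ↦ (2, 5, 2, 0, 6) · λ_10+ρ ↦ (8, 2, 3, 0, 2)

The 10 indices split into 3 linkage classes (same alcove rep ⇔ same W_23-dot-orbit):

[[1, 2, 6, 7, 10], [3, 4, 8, 9], [5]]


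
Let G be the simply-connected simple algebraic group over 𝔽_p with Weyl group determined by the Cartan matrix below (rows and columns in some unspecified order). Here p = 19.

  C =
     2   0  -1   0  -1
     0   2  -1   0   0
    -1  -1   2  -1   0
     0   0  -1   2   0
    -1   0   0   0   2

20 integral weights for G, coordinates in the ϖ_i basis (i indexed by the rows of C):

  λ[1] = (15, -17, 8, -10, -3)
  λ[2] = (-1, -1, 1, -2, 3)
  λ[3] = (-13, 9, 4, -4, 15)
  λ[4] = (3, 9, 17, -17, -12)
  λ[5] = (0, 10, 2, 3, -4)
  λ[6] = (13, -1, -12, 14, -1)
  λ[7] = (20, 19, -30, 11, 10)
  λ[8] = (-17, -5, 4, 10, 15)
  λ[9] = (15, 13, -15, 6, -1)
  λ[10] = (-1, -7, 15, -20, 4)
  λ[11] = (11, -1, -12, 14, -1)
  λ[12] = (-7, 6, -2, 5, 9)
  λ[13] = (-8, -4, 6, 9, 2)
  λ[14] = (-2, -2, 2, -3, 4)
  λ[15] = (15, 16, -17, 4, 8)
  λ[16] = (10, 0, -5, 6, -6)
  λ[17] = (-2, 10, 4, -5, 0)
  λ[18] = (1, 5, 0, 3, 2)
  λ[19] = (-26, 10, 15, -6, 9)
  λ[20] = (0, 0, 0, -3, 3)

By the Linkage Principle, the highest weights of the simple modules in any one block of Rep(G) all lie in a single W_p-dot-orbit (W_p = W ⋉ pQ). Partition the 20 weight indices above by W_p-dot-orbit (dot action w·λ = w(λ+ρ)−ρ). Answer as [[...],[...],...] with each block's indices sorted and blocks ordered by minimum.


Dynkin diagram of C (from the 8 off-diagonal −1 entries): D_5.

Ā_19 reps of the 20 weights (D_5, coords as presented):

  λ_1 → (0, 0, 3, 7, 4);  λ_2 → (0, 0, 1, 1, 4);  λ_3 → (0, 0, 3, 7, 4);  λ_4 → (2, 3, 1, 3, 5);  λ_5 → (1, 11, 0, 4, 0);  λ_6 → (1, 11, 0, 4, 0);  λ_7 → (2, 3, 1, 3, 5);  λ_8 → (1, 11, 0, 4, 0);  λ_9 → (0, 0, 3, 7, 4);  λ_10 → (0, 0, 3, 7, 4);  λ_11 → (1, 11, 0, 4, 0);  λ_12 → (1, 0, 5, 1, 3);  λ_13 → (0, 0, 3, 7, 4);  λ_14 → (0, 0, 1, 1, 4);  λ_15 → (2, 6, 1, 4, 3);  λ_16 → (2, 3, 1, 3, 5);  λ_17 → (1, 11, 0, 4, 0);  λ_18 → (2, 6, 1, 4, 3);  λ_19 → (2, 3, 1, 3, 5);  λ_20 → (0, 0, 1, 1, 4)

Grouping the 20 weights by Ā_19-representative: 6 linkage classes.

[[1, 3, 9, 10, 13], [2, 14, 20], [4, 7, 16, 19], [5, 6, 8, 11, 17], [12], [15, 18]]


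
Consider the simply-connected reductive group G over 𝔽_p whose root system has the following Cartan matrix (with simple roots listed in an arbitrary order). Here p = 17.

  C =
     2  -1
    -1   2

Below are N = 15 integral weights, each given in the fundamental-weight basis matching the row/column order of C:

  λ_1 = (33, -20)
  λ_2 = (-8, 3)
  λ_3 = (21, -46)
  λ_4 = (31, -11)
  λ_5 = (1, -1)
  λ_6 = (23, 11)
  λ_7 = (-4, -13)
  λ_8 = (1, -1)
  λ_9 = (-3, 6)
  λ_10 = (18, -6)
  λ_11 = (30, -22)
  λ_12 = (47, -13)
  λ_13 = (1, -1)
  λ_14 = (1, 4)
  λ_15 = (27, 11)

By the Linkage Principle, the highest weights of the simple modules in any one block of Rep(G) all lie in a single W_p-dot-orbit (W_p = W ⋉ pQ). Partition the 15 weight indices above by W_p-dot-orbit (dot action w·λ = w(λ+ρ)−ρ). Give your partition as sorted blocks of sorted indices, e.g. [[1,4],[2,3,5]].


Cartan matrix: type A_2 (|W|=6); un-permuting the 2 rows.

Ā_17 reps of the 15 weights (A_2, coords as presented):

  λ_1 → (2, 0);  λ_2 → (4, 3);  λ_3 → (6, 5);  λ_4 → (2, 5);  λ_5 → (2, 0);  λ_6 → (2, 5);  λ_7 → (12, 3);  λ_8 → (2, 0);  λ_9 → (2, 5);  λ_10 → (12, 3);  λ_11 → (4, 3);  λ_12 → (12, 3);  λ_13 → (2, 0);  λ_14 → (2, 5);  λ_15 → (6, 5)

The 15 indices split into 5 linkage classes (same alcove rep ⇔ same W_17-dot-orbit):

[[1, 5, 8, 13], [2, 11], [3, 15], [4, 6, 9, 14], [7, 10, 12]]


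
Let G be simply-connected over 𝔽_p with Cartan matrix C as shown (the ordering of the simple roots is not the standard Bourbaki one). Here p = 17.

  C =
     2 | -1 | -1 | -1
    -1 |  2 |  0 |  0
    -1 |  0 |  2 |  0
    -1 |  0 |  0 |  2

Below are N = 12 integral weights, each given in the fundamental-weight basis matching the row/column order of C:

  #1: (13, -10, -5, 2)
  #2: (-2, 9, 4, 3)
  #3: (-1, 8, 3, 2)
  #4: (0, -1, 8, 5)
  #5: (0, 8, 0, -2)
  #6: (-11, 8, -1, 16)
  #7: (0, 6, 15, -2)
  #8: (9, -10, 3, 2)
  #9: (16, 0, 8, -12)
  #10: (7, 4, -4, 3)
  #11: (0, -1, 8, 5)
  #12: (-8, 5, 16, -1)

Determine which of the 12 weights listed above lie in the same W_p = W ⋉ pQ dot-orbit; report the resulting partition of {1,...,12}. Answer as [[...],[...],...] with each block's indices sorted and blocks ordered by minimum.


Type D_4, rank 4, |W|=192; reorder rows/cols to standard.

λ_j+ρ reflected into Ā_17 (⟨·,θ^∨⟩≤17); 4-tuples as given:

  λ_1+ρ ↦ (0, 9, 4, 3);  λ_2+ρ ↦ (0, 9, 4, 3);  λ_3+ρ ↦ (0, 9, 4, 3);  λ_4+ρ ↦ (1, 0, 9, 6);  λ_5+ρ ↦ (0, 9, 1, 1);  λ_6+ρ ↦ (1, 0, 9, 6);  λ_7+ρ ↦ (1, 0, 9, 6);  λ_8+ρ ↦ (0, 9, 4, 3);  λ_9+ρ ↦ (0, 9, 1, 1);  λ_10+ρ ↦ (0, 5, 3, 4);  λ_11+ρ ↦ (1, 0, 9, 6);  λ_12+ρ ↦ (1, 0, 9, 6)

Grouping the 12 weights by Ā_17-representative: 4 linkage classes.

[[1, 2, 3, 8], [4, 6, 7, 11, 12], [5, 9], [10]]


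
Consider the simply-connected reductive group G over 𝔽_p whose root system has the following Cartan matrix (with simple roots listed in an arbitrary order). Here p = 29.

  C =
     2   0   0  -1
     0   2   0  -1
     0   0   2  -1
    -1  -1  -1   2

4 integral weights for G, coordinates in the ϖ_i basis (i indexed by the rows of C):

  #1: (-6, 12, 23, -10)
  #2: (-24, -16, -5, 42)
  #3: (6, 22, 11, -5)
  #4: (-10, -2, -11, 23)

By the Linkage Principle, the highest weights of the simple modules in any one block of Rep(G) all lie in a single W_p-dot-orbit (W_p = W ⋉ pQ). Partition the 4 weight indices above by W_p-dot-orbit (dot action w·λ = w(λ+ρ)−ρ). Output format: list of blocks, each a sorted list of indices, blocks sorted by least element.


Type D_4, rank 4, |W|=192; reorder rows/cols to standard.

λ_j+ρ reflected into Ā_29 (⟨·,θ^∨⟩≤29); 4-tuples as given:

  1: (9, 1, 10, 4);  2: (9, 1, 10, 4);  3: (2, 14, 3, 3);  4: (9, 1, 10, 4)

Grouping the 4 weights by Ā_29-representative: 2 linkage classes.

[[1, 2, 4], [3]]


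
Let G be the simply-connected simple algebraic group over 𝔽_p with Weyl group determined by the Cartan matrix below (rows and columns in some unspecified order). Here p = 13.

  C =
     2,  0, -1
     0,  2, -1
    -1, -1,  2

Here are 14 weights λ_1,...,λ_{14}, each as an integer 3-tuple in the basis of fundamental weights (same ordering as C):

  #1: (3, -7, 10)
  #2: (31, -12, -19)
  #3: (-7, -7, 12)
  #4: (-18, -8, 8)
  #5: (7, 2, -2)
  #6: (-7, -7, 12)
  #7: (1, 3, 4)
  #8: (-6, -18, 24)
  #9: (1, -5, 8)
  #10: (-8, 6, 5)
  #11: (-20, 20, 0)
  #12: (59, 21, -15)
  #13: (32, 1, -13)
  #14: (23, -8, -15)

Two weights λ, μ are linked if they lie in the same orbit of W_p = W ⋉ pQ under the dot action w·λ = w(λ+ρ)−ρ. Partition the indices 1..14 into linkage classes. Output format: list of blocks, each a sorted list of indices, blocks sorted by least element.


Cartan matrix: type A_3 (|W|=24); un-permuting the 3 rows.

Folding the 14 weights λ_j+ρ into Ā_13 (reps in the given 3-coord order):

  λ_1+ρ ↦ (2, 4, 5)
  λ_2+ρ ↦ (7, 2, 1)
  λ_3+ρ ↦ (6, 6, 1)
  λ_4+ρ ↦ (2, 4, 5)
  λ_5+ρ ↦ (7, 2, 1)
  λ_6+ρ ↦ (6, 6, 1)
  λ_7+ρ ↦ (2, 4, 5)
  λ_8+ρ ↦ (3, 1, 4)
  λ_9+ρ ↦ (2, 4, 5)
  λ_10+ρ ↦ (6, 6, 1)
  λ_11+ρ ↦ (3, 1, 4)
  λ_12+ρ ↦ (3, 1, 4)
  λ_13+ρ ↦ (7, 2, 1)
  λ_14+ρ ↦ (7, 2, 1)

Linkage partition of the 14 weights (4 classes, p=13):

[[1, 4, 7, 9], [2, 5, 13, 14], [3, 6, 10], [8, 11, 12]]


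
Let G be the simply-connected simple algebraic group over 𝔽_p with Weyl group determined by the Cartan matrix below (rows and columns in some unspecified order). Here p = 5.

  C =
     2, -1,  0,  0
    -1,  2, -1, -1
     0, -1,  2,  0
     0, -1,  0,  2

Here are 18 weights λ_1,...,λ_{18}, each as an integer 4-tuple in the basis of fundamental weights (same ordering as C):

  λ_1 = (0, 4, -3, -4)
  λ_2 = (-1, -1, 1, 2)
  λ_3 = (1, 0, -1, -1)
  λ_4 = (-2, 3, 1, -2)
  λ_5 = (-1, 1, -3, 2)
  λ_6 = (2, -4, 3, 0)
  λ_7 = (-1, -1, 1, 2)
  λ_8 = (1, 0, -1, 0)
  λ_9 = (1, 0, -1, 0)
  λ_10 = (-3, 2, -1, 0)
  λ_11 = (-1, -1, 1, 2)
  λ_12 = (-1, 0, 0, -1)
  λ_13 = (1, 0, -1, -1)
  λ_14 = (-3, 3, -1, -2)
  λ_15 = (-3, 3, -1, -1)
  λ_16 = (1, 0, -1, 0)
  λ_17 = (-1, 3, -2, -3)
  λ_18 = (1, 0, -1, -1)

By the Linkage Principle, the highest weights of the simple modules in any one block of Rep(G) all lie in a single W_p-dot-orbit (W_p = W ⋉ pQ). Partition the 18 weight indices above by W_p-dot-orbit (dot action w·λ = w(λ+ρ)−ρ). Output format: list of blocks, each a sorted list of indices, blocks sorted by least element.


Root system D_4: the 4×4 matrix C matches after relabeling.

Ā_5 reps of the 18 weights (D_4, coords as presented):

  λ_1+ρ ↦ (0, 1, 1, 2);  λ_2+ρ ↦ (0, 0, 2, 3);  λ_3+ρ ↦ (2, 1, 0, 0);  λ_4+ρ ↦ (0, 1, 1, 0);  λ_5+ρ ↦ (0, 0, 2, 3);  λ_6+ρ ↦ (0, 1, 1, 2);  λ_7+ρ ↦ (0, 0, 2, 3);  λ_8+ρ ↦ (2, 1, 0, 1);  λ_9+ρ ↦ (2, 1, 0, 1);  λ_10+ρ ↦ (2, 1, 0, 1);  λ_11+ρ ↦ (0, 0, 2, 3);  λ_12+ρ ↦ (0, 1, 1, 0);  λ_13+ρ ↦ (2, 1, 0, 0);  λ_14+ρ ↦ (2, 1, 0, 1);  λ_15+ρ ↦ (2, 1, 0, 0);  λ_16+ρ ↦ (2, 1, 0, 1);  λ_17+ρ ↦ (0, 1, 1, 2);  λ_18+ρ ↦ (2, 1, 0, 0)

5 distinct reps among the 18 weights ⇒ 5 W_5-linkage classes:

[[1, 6, 17], [2, 5, 7, 11], [3, 13, 15, 18], [4, 12], [8, 9, 10, 14, 16]]


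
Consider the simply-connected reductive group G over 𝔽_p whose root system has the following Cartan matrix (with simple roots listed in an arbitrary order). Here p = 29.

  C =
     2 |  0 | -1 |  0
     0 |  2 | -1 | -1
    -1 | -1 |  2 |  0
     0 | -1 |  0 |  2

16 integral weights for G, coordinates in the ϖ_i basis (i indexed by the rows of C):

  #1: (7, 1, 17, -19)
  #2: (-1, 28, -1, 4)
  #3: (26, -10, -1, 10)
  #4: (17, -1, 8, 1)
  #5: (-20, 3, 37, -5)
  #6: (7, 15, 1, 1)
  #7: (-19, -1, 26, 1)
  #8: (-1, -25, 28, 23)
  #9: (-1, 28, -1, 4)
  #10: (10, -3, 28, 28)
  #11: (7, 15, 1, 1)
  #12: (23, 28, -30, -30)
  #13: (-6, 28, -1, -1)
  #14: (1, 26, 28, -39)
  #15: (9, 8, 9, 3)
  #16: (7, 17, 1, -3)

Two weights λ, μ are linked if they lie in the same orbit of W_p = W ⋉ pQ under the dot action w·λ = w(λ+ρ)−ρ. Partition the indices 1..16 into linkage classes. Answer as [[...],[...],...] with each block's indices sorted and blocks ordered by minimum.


Cartan matrix: type A_4 (|W|=120); un-permuting the 4 rows.

Folding the 16 weights λ_j+ρ into Ā_29 (reps in the given 4-coord order):

  λ_1+ρ ↦ (8, 16, 2, 2);  λ_2+ρ ↦ (0, 24, 5, 0);  λ_3+ρ ↦ (18, 0, 9, 2);  λ_4+ρ ↦ (18, 0, 9, 2);  λ_5+ρ ↦ (6, 9, 10, 0);  λ_6+ρ ↦ (8, 16, 2, 2);  λ_7+ρ ↦ (18, 0, 9, 2);  λ_8+ρ ↦ (0, 24, 5, 0);  λ_9+ρ ↦ (0, 24, 5, 0);  λ_10+ρ ↦ (18, 0, 9, 2);  λ_11+ρ ↦ (8, 16, 2, 2);  λ_12+ρ ↦ (0, 24, 5, 0);  λ_13+ρ ↦ (0, 24, 5, 0);  λ_14+ρ ↦ (18, 0, 9, 2);  λ_15+ρ ↦ (6, 9, 10, 0);  λ_16+ρ ↦ (8, 16, 2, 2)

These 16 weights hit 4 W_29-dot-orbits; sizes (4, 5, 5, 2):

[[1, 6, 11, 16], [2, 8, 9, 12, 13], [3, 4, 7, 10, 14], [5, 15]]


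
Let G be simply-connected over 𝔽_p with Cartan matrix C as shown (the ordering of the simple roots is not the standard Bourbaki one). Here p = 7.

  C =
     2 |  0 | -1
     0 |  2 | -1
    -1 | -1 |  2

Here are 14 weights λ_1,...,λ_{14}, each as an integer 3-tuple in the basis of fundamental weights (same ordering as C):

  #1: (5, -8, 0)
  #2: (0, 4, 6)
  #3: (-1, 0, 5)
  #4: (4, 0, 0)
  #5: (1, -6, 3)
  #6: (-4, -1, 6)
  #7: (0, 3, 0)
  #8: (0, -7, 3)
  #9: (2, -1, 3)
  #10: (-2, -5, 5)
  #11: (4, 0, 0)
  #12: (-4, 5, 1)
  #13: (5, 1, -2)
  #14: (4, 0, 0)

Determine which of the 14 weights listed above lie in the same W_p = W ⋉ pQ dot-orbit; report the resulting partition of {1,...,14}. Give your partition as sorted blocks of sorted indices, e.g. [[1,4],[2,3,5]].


Cartan matrix: type A_3 (|W|=24); un-permuting the 3 rows.

λ_j+ρ reflected into Ā_7 (⟨·,θ^∨⟩≤7); 3-tuples as given:

  λ_1+ρ ↦ (0, 1, 6) · λ_2+ρ ↦ (5, 1, 1) · λ_3+ρ ↦ (0, 1, 6) · λ_4+ρ ↦ (5, 1, 1) · λ_5+ρ ↦ (1, 4, 1) · λ_6+ρ ↦ (3, 0, 4) · λ_7+ρ ↦ (1, 4, 1) · λ_8+ρ ↦ (1, 4, 1) · λ_9+ρ ↦ (3, 0, 4) · λ_10+ρ ↦ (1, 4, 1) · λ_11+ρ ↦ (5, 1, 1) · λ_12+ρ ↦ (1, 4, 1) · λ_13+ρ ↦ (5, 1, 1) · λ_14+ρ ↦ (5, 1, 1)

Partition of {1..14} into 4 W_7-dot-orbits:

[[1, 3], [2, 4, 11, 13, 14], [5, 7, 8, 10, 12], [6, 9]]


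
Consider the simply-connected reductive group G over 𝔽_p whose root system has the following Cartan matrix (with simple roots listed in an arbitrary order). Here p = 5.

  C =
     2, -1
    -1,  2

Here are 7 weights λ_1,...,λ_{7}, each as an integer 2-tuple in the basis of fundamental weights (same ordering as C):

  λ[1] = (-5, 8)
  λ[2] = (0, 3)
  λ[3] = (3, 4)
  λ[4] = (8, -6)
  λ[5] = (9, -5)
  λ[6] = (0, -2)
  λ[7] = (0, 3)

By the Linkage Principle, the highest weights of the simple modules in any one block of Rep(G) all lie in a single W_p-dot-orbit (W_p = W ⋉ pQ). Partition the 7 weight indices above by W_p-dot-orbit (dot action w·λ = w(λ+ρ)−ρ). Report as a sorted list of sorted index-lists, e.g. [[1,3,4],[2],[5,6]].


Dynkin diagram of C (from the 2 off-diagonal −1 entries): A_2.

Folding the 7 weights λ_j+ρ into Ā_5 (reps in the given 2-coord order):

  λ_1+ρ ↦ (0, 1) · λ_2+ρ ↦ (1, 4) · λ_3+ρ ↦ (0, 1) · λ_4+ρ ↦ (0, 1) · λ_5+ρ ↦ (0, 1) · λ_6+ρ ↦ (0, 1) · λ_7+ρ ↦ (1, 4)

Linkage partition of the 7 weights (2 classes, p=5):

[[1, 3, 4, 5, 6], [2, 7]]


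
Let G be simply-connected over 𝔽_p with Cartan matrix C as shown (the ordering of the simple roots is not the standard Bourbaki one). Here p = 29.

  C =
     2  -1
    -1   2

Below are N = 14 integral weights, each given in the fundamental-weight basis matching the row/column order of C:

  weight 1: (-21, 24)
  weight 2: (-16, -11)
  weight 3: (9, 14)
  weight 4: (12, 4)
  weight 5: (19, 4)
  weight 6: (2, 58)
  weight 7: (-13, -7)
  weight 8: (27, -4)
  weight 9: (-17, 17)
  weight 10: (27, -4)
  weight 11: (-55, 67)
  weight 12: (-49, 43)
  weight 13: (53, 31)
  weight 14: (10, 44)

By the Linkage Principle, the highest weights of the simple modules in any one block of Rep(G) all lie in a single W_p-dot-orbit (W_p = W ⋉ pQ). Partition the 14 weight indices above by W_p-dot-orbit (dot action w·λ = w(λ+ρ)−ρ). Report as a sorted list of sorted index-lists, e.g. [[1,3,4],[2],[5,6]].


Root system A_2: the 2×2 matrix C matches after relabeling.

Alcove-folded reps (p=29, 14 weights, presented ϖ-order):

  λ_1 → (20, 5) · λ_2 → (10, 15) · λ_3 → (10, 15) · λ_4 → (13, 5) · λ_5 → (20, 5) · λ_6 → (25, 3) · λ_7 → (6, 12) · λ_8 → (25, 3) · λ_9 → (16, 2) · λ_10 → (25, 3) · λ_11 → (10, 15) · λ_12 → (10, 15) · λ_13 → (25, 3) · λ_14 → (16, 2)

Linkage partition of the 14 weights (6 classes, p=29):

[[1, 5], [2, 3, 11, 12], [4], [6, 8, 10, 13], [7], [9, 14]]


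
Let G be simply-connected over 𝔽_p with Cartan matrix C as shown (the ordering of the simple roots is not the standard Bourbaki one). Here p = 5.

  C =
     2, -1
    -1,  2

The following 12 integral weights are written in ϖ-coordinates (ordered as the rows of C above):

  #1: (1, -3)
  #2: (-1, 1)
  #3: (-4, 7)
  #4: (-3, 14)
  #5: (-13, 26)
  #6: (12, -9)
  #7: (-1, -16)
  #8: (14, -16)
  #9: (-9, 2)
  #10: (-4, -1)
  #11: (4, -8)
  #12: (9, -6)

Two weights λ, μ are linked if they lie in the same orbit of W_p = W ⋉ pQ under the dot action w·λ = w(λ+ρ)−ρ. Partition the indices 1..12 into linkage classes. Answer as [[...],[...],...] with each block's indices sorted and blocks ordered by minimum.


A_2 Cartan matrix, 2 simple roots permuted; ρ=(1,1).

Folding the 12 weights λ_j+ρ into Ā_5 (reps in the given 2-coord order):

  1: (0, 2);  2: (0, 2);  3: (0, 2);  4: (0, 2);  5: (0, 3);  6: (0, 3);  7: (0, 0);  8: (0, 0);  9: (0, 2);  10: (0, 3);  11: (0, 3);  12: (0, 0)

Partition of {1..12} into 3 W_5-dot-orbits:

[[1, 2, 3, 4, 9], [5, 6, 10, 11], [7, 8, 12]]


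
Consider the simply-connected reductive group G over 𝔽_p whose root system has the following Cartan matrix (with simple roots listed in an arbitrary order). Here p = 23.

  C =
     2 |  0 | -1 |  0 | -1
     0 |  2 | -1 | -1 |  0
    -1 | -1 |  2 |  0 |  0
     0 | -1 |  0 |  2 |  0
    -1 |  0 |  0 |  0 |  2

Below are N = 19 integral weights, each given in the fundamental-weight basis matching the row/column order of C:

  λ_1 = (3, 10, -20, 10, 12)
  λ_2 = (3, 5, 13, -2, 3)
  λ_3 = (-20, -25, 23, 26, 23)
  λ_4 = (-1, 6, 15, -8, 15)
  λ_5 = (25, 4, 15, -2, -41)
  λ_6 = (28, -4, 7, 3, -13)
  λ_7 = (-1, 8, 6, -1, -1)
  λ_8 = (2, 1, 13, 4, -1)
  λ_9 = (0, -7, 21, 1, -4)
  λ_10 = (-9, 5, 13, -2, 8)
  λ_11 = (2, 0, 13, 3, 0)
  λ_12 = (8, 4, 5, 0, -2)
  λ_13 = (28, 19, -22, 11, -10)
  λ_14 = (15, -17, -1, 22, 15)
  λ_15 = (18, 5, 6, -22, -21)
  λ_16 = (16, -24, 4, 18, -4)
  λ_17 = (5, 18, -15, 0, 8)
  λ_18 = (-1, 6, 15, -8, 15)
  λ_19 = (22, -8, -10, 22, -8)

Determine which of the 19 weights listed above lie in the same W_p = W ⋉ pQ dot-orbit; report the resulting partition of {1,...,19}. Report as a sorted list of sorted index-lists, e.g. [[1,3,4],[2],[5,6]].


C ↔ A_5 under row/col permutation; |W(A_5)| = 720.

λ_j+ρ reflected into Ā_23 (⟨·,θ^∨⟩≤23); 5-tuples as given:

    [1] (9, 4, 4, 3, 2)
    [2] (3, 1, 14, 4, 1)
    [3] (3, 1, 14, 4, 1)
    [4] (0, 9, 7, 0, 0)
    [5] (2, 2, 14, 4, 1)
    [6] (8, 5, 6, 1, 1)
    [7] (0, 9, 7, 0, 0)
    [8] (2, 2, 14, 4, 1)
    [9] (2, 2, 14, 4, 1)
    [10] (8, 5, 6, 1, 1)
    [11] (3, 1, 14, 4, 1)
    [12] (8, 5, 6, 1, 1)
    [13] (8, 5, 6, 1, 1)
    [14] (0, 9, 7, 0, 0)
    [15] (8, 3, 1, 3, 2)
    [16] (3, 1, 14, 4, 1)
    [17] (8, 5, 6, 1, 1)
    [18] (0, 9, 7, 0, 0)
    [19] (0, 9, 7, 0, 0)

These 19 weights hit 6 W_23-dot-orbits; sizes (1, 4, 5, 3, 5, 1):

[[1], [2, 3, 11, 16], [4, 7, 14, 18, 19], [5, 8, 9], [6, 10, 12, 13, 17], [15]]


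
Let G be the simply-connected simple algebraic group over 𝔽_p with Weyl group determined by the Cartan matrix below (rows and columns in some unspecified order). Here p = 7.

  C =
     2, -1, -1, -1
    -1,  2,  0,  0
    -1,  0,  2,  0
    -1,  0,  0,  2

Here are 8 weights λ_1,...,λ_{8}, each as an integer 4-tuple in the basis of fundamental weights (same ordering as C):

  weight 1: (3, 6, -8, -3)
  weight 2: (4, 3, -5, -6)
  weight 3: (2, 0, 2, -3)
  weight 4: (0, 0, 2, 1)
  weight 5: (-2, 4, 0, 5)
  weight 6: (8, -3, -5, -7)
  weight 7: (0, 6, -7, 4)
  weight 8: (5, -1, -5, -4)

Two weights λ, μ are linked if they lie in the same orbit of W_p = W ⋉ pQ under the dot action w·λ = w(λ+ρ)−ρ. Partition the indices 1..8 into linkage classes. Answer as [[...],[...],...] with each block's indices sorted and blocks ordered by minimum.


Type D_4, rank 4, |W|=192; reorder rows/cols to standard.

Folding the 8 weights λ_j+ρ into Ā_7 (reps in the given 4-coord order):

  λ_1 → (2, 0, 0, 1) · λ_2 → (2, 0, 0, 1) · λ_3 → (0, 1, 3, 2) · λ_4 → (0, 1, 3, 2) · λ_5 → (0, 1, 3, 2) · λ_6 → (0, 1, 1, 3) · λ_7 → (0, 1, 0, 1) · λ_8 → (0, 1, 3, 2)

Grouping the 8 weights by Ā_7-representative: 4 linkage classes.

[[1, 2], [3, 4, 5, 8], [6], [7]]


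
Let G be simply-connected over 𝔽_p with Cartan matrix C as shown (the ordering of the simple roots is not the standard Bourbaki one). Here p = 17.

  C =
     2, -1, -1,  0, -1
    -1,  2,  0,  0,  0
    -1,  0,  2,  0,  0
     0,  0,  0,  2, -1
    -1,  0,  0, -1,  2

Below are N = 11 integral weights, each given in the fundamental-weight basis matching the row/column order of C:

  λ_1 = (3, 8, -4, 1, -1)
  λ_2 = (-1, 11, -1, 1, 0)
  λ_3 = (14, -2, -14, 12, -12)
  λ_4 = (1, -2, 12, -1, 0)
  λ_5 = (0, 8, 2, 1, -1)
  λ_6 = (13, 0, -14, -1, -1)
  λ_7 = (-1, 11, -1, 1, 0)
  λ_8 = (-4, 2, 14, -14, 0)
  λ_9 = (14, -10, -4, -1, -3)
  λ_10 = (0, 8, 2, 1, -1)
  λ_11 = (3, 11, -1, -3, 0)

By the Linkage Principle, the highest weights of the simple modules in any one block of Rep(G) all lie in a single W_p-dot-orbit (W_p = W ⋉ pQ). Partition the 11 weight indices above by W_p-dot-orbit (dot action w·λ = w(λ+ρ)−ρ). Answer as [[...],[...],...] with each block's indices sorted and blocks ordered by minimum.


Cartan matrix: type D_5 (|W|=1920); un-permuting the 5 rows.

Alcove-folded reps (p=17, 11 weights, presented ϖ-order):

  λ_1 → (1, 9, 3, 2, 0) · λ_2 → (0, 12, 0, 2, 1) · λ_3 → (1, 9, 3, 2, 0) · λ_4 → (1, 1, 13, 0, 0) · λ_5 → (1, 9, 3, 2, 0) · λ_6 → (1, 1, 13, 0, 0) · λ_7 → (0, 12, 0, 2, 1) · λ_8 → (0, 12, 0, 2, 1) · λ_9 → (1, 9, 3, 2, 0) · λ_10 → (1, 9, 3, 2, 0) · λ_11 → (0, 12, 0, 2, 1)

Partition of {1..11} into 3 W_17-dot-orbits:

[[1, 3, 5, 9, 10], [2, 7, 8, 11], [4, 6]]
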